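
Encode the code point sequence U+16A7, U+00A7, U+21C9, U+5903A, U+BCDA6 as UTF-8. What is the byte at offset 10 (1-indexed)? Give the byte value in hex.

0x99

1-indexed offset 10 is 0-indexed offset 9.
U+16A7 → 3-byte form E1 9A A7 at offsets 0–2.
U+00A7 → 2-byte form C2 A7 at offsets 3–4.
U+21C9 → 3-byte form E2 87 89 at offsets 5–7.
U+5903A → 4-byte form F1 99 80 BA at offsets 8–11.
Offset 9 falls in char 4's range; it's byte 2 of F1 99 80 BA = 0x99.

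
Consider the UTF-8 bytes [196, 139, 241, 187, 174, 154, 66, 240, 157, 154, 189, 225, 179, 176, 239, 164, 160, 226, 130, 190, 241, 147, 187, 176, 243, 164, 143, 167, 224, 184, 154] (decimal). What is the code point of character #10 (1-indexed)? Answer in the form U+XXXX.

Offset 0: leading byte 0xC4 = 11000100 → 2-byte char #1 = C4 8B.
Offset 2: leading byte 0xF1 = 11110001 → 4-byte char #2 = F1 BB AE 9A.
Offset 6: leading byte 0x42 = 01000010 → 1-byte char #3 = 42.
Offset 7: leading byte 0xF0 = 11110000 → 4-byte char #4 = F0 9D 9A BD.
Offset 11: leading byte 0xE1 = 11100001 → 3-byte char #5 = E1 B3 B0.
Offset 14: leading byte 0xEF = 11101111 → 3-byte char #6 = EF A4 A0.
Offset 17: leading byte 0xE2 = 11100010 → 3-byte char #7 = E2 82 BE.
Offset 20: leading byte 0xF1 = 11110001 → 4-byte char #8 = F1 93 BB B0.
Offset 24: leading byte 0xF3 = 11110011 → 4-byte char #9 = F3 A4 8F A7.
Offset 28: leading byte 0xE0 = 11100000 → 3-byte char #10 = E0 B8 9A.
Leading byte 0xE0 = 11100000 matches 1110xxxx → 3-byte sequence.
Byte 1: 0xE0 = 11100000, payload 0000 (4 bits).
Byte 2: 0xB8 = 10111000 (10xxxxxx ✓), payload 111000.
Byte 3: 0x9A = 10011010 (10xxxxxx ✓), payload 011010.
Concatenate: 0000111000011010 = 0xE1A (16 bits → U+0E1A).

U+0E1A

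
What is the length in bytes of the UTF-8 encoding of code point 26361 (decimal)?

3

U+66F9 = 0x66F9. UTF-8 uses 1 byte below 0x80, 2 below 0x800, 3 below 0x10000, 4 up to 0x10FFFF. 0x66F9 is in U+0800–U+FFFF → 3 bytes.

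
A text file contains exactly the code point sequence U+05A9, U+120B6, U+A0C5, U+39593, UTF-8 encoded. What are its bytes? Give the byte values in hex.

D6 A9 F0 92 82 B6 EA 83 85 F0 B9 96 93

U+05A9: 2-byte form → D6 A9.
U+120B6: 4-byte form → F0 92 82 B6.
U+A0C5: 3-byte form → EA 83 85.
U+39593: 4-byte form → F0 B9 96 93.
Concatenated (13 bytes): D6 A9 F0 92 82 B6 EA 83 85 F0 B9 96 93.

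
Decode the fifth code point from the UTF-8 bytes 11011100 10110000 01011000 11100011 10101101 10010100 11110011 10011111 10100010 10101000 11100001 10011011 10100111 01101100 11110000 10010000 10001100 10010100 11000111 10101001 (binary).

U+16E7

Offset 0: leading byte 0xDC = 11011100 → 2-byte char #1 = DC B0.
Offset 2: leading byte 0x58 = 01011000 → 1-byte char #2 = 58.
Offset 3: leading byte 0xE3 = 11100011 → 3-byte char #3 = E3 AD 94.
Offset 6: leading byte 0xF3 = 11110011 → 4-byte char #4 = F3 9F A2 A8.
Offset 10: leading byte 0xE1 = 11100001 → 3-byte char #5 = E1 9B A7.
Leading byte 0xE1 = 11100001 matches 1110xxxx → 3-byte sequence.
Byte 1: 0xE1 = 11100001, payload 0001 (4 bits).
Byte 2: 0x9B = 10011011 (10xxxxxx ✓), payload 011011.
Byte 3: 0xA7 = 10100111 (10xxxxxx ✓), payload 100111.
Concatenate: 0001011011100111 = 0x16E7 (16 bits → U+16E7).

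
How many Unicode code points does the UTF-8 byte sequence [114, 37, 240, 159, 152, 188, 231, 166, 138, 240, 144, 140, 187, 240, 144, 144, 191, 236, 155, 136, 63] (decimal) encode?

Byte at offset 0: 0x72 = 01110010 → 1-byte char (#1). Advance 1.
Byte at offset 1: 0x25 = 00100101 → 1-byte char (#2). Advance 1.
Byte at offset 2: 0xF0 = 11110000 → 4-byte char (#3). Advance 4.
Byte at offset 6: 0xE7 = 11100111 → 3-byte char (#4). Advance 3.
Byte at offset 9: 0xF0 = 11110000 → 4-byte char (#5). Advance 4.
Byte at offset 13: 0xF0 = 11110000 → 4-byte char (#6). Advance 4.
Byte at offset 17: 0xEC = 11101100 → 3-byte char (#7). Advance 3.
Byte at offset 20: 0x3F = 00111111 → 1-byte char (#8). Advance 1.
Reached end at offset 21 after 8 code points.

8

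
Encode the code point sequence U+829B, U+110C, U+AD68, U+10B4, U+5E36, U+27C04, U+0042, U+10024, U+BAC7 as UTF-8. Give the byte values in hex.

U+829B: 3-byte form → E8 8A 9B.
U+110C: 3-byte form → E1 84 8C.
U+AD68: 3-byte form → EA B5 A8.
U+10B4: 3-byte form → E1 82 B4.
U+5E36: 3-byte form → E5 B8 B6.
U+27C04: 4-byte form → F0 A7 B0 84.
U+0042: 1-byte form → 42.
U+10024: 4-byte form → F0 90 80 A4.
U+BAC7: 3-byte form → EB AB 87.
Concatenated (27 bytes): E8 8A 9B E1 84 8C EA B5 A8 E1 82 B4 E5 B8 B6 F0 A7 B0 84 42 F0 90 80 A4 EB AB 87.

E8 8A 9B E1 84 8C EA B5 A8 E1 82 B4 E5 B8 B6 F0 A7 B0 84 42 F0 90 80 A4 EB AB 87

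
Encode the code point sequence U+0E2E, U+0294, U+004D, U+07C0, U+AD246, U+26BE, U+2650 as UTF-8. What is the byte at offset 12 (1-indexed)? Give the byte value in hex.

0x86

1-indexed offset 12 is 0-indexed offset 11.
U+0E2E → 3-byte form E0 B8 AE at offsets 0–2.
U+0294 → 2-byte form CA 94 at offsets 3–4.
U+004D → 1-byte form 4D at offsets 5–5.
U+07C0 → 2-byte form DF 80 at offsets 6–7.
U+AD246 → 4-byte form F2 AD 89 86 at offsets 8–11.
Offset 11 falls in char 5's range; it's byte 4 of F2 AD 89 86 = 0x86.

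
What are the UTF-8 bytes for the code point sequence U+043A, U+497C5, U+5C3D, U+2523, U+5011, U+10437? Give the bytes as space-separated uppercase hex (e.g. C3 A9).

D0 BA F1 89 9F 85 E5 B0 BD E2 94 A3 E5 80 91 F0 90 90 B7

U+043A: 2-byte form → D0 BA.
U+497C5: 4-byte form → F1 89 9F 85.
U+5C3D: 3-byte form → E5 B0 BD.
U+2523: 3-byte form → E2 94 A3.
U+5011: 3-byte form → E5 80 91.
U+10437: 4-byte form → F0 90 90 B7.
Concatenated (19 bytes): D0 BA F1 89 9F 85 E5 B0 BD E2 94 A3 E5 80 91 F0 90 90 B7.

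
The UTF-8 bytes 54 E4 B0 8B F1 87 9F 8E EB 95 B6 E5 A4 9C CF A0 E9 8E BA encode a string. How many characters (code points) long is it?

Byte at offset 0: 0x54 = 01010100 → 1-byte char (#1). Advance 1.
Byte at offset 1: 0xE4 = 11100100 → 3-byte char (#2). Advance 3.
Byte at offset 4: 0xF1 = 11110001 → 4-byte char (#3). Advance 4.
Byte at offset 8: 0xEB = 11101011 → 3-byte char (#4). Advance 3.
Byte at offset 11: 0xE5 = 11100101 → 3-byte char (#5). Advance 3.
Byte at offset 14: 0xCF = 11001111 → 2-byte char (#6). Advance 2.
Byte at offset 16: 0xE9 = 11101001 → 3-byte char (#7). Advance 3.
Reached end at offset 19 after 7 code points.

7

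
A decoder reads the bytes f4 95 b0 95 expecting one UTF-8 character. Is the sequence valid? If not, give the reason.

Leading byte 0xF4 = 11110100 → 4-byte form.
Payload = 0x115C15, which exceeds U+10FFFF, the maximum Unicode code point. (Leading bytes F5–FF, or F4 followed by ≥ 0x90, are invalid.)

invalid (encodes a value above U+10FFFF)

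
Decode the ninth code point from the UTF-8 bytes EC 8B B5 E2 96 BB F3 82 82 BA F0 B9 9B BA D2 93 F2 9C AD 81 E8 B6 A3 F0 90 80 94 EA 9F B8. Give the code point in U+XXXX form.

Offset 0: leading byte 0xEC = 11101100 → 3-byte char #1 = EC 8B B5.
Offset 3: leading byte 0xE2 = 11100010 → 3-byte char #2 = E2 96 BB.
Offset 6: leading byte 0xF3 = 11110011 → 4-byte char #3 = F3 82 82 BA.
Offset 10: leading byte 0xF0 = 11110000 → 4-byte char #4 = F0 B9 9B BA.
Offset 14: leading byte 0xD2 = 11010010 → 2-byte char #5 = D2 93.
Offset 16: leading byte 0xF2 = 11110010 → 4-byte char #6 = F2 9C AD 81.
Offset 20: leading byte 0xE8 = 11101000 → 3-byte char #7 = E8 B6 A3.
Offset 23: leading byte 0xF0 = 11110000 → 4-byte char #8 = F0 90 80 94.
Offset 27: leading byte 0xEA = 11101010 → 3-byte char #9 = EA 9F B8.
Leading byte 0xEA = 11101010 matches 1110xxxx → 3-byte sequence.
Byte 1: 0xEA = 11101010, payload 1010 (4 bits).
Byte 2: 0x9F = 10011111 (10xxxxxx ✓), payload 011111.
Byte 3: 0xB8 = 10111000 (10xxxxxx ✓), payload 111000.
Concatenate: 1010011111111000 = 0xA7F8 (16 bits → U+A7F8).

U+A7F8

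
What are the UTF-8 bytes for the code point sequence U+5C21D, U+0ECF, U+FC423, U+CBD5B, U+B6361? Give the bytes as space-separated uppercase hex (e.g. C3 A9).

F1 9C 88 9D E0 BB 8F F3 BC 90 A3 F3 8B B5 9B F2 B6 8D A1

U+5C21D: 4-byte form → F1 9C 88 9D.
U+0ECF: 3-byte form → E0 BB 8F.
U+FC423: 4-byte form → F3 BC 90 A3.
U+CBD5B: 4-byte form → F3 8B B5 9B.
U+B6361: 4-byte form → F2 B6 8D A1.
Concatenated (19 bytes): F1 9C 88 9D E0 BB 8F F3 BC 90 A3 F3 8B B5 9B F2 B6 8D A1.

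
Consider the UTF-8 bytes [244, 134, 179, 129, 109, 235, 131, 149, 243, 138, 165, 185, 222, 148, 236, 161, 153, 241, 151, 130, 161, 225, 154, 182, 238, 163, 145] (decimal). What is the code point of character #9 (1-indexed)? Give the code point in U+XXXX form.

Offset 0: leading byte 0xF4 = 11110100 → 4-byte char #1 = F4 86 B3 81.
Offset 4: leading byte 0x6D = 01101101 → 1-byte char #2 = 6D.
Offset 5: leading byte 0xEB = 11101011 → 3-byte char #3 = EB 83 95.
Offset 8: leading byte 0xF3 = 11110011 → 4-byte char #4 = F3 8A A5 B9.
Offset 12: leading byte 0xDE = 11011110 → 2-byte char #5 = DE 94.
Offset 14: leading byte 0xEC = 11101100 → 3-byte char #6 = EC A1 99.
Offset 17: leading byte 0xF1 = 11110001 → 4-byte char #7 = F1 97 82 A1.
Offset 21: leading byte 0xE1 = 11100001 → 3-byte char #8 = E1 9A B6.
Offset 24: leading byte 0xEE = 11101110 → 3-byte char #9 = EE A3 91.
Leading byte 0xEE = 11101110 matches 1110xxxx → 3-byte sequence.
Byte 1: 0xEE = 11101110, payload 1110 (4 bits).
Byte 2: 0xA3 = 10100011 (10xxxxxx ✓), payload 100011.
Byte 3: 0x91 = 10010001 (10xxxxxx ✓), payload 010001.
Concatenate: 1110100011010001 = 0xE8D1 (16 bits → U+E8D1).

U+E8D1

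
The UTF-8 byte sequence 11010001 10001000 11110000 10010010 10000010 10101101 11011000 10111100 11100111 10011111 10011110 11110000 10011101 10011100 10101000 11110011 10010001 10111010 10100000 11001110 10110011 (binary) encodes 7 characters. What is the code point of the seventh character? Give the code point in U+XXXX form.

U+03B3

Offset 0: leading byte 0xD1 = 11010001 → 2-byte char #1 = D1 88.
Offset 2: leading byte 0xF0 = 11110000 → 4-byte char #2 = F0 92 82 AD.
Offset 6: leading byte 0xD8 = 11011000 → 2-byte char #3 = D8 BC.
Offset 8: leading byte 0xE7 = 11100111 → 3-byte char #4 = E7 9F 9E.
Offset 11: leading byte 0xF0 = 11110000 → 4-byte char #5 = F0 9D 9C A8.
Offset 15: leading byte 0xF3 = 11110011 → 4-byte char #6 = F3 91 BA A0.
Offset 19: leading byte 0xCE = 11001110 → 2-byte char #7 = CE B3.
Leading byte 0xCE = 11001110 matches 110xxxxx → 2-byte sequence.
Byte 1: 0xCE = 11001110, payload 01110 (5 bits).
Byte 2: 0xB3 = 10110011 (10xxxxxx ✓), payload 110011.
Concatenate: 01110110011 = 0x3B3 (11 bits → U+03B3).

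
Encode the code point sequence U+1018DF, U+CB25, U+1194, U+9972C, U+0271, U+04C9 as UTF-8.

F4 81 A3 9F EC AC A5 E1 86 94 F2 99 9C AC C9 B1 D3 89

U+1018DF: 4-byte form → F4 81 A3 9F.
U+CB25: 3-byte form → EC AC A5.
U+1194: 3-byte form → E1 86 94.
U+9972C: 4-byte form → F2 99 9C AC.
U+0271: 2-byte form → C9 B1.
U+04C9: 2-byte form → D3 89.
Concatenated (18 bytes): F4 81 A3 9F EC AC A5 E1 86 94 F2 99 9C AC C9 B1 D3 89.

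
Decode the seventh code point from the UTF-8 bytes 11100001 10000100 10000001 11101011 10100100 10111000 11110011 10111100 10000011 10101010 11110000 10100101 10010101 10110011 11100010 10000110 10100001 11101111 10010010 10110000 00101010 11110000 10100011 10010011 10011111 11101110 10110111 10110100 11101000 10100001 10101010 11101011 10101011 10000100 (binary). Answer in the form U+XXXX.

Offset 0: leading byte 0xE1 = 11100001 → 3-byte char #1 = E1 84 81.
Offset 3: leading byte 0xEB = 11101011 → 3-byte char #2 = EB A4 B8.
Offset 6: leading byte 0xF3 = 11110011 → 4-byte char #3 = F3 BC 83 AA.
Offset 10: leading byte 0xF0 = 11110000 → 4-byte char #4 = F0 A5 95 B3.
Offset 14: leading byte 0xE2 = 11100010 → 3-byte char #5 = E2 86 A1.
Offset 17: leading byte 0xEF = 11101111 → 3-byte char #6 = EF 92 B0.
Offset 20: leading byte 0x2A = 00101010 → 1-byte char #7 = 2A.
Leading byte 0x2A = 00101010 matches 0xxxxxxx → 1-byte sequence.
Byte 1: 0x2A = 00101010, payload 0101010 (7 bits).
Concatenate: 0101010 = 0x2A (7 bits → U+002A).

U+002A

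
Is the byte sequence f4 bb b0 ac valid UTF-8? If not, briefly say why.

invalid (encodes a value above U+10FFFF)

Leading byte 0xF4 = 11110100 → 4-byte form.
Payload = 0x13BC2C, which exceeds U+10FFFF, the maximum Unicode code point. (Leading bytes F5–FF, or F4 followed by ≥ 0x90, are invalid.)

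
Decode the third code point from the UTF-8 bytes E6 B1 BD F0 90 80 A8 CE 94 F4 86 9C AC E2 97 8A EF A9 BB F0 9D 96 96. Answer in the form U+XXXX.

U+0394

Offset 0: leading byte 0xE6 = 11100110 → 3-byte char #1 = E6 B1 BD.
Offset 3: leading byte 0xF0 = 11110000 → 4-byte char #2 = F0 90 80 A8.
Offset 7: leading byte 0xCE = 11001110 → 2-byte char #3 = CE 94.
Leading byte 0xCE = 11001110 matches 110xxxxx → 2-byte sequence.
Byte 1: 0xCE = 11001110, payload 01110 (5 bits).
Byte 2: 0x94 = 10010100 (10xxxxxx ✓), payload 010100.
Concatenate: 01110010100 = 0x394 (11 bits → U+0394).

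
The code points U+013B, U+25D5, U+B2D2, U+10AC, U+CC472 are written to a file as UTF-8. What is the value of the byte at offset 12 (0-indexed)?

U+013B → 2-byte form C4 BB at offsets 0–1.
U+25D5 → 3-byte form E2 97 95 at offsets 2–4.
U+B2D2 → 3-byte form EB 8B 92 at offsets 5–7.
U+10AC → 3-byte form E1 82 AC at offsets 8–10.
U+CC472 → 4-byte form F3 8C 91 B2 at offsets 11–14.
Offset 12 falls in char 5's range; it's byte 2 of F3 8C 91 B2 = 0x8C.

0x8C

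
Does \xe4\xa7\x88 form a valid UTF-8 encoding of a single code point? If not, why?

valid

Leading byte 0xE4 = 11100100 → 3-byte form.
Continuation bytes 0xA7=10100111, 0x88=10001000 all match 10xxxxxx.
Decoded value 0x49C8 is ≥ 0x800 (shortest form) and not a surrogate.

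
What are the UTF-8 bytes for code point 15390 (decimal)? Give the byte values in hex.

E3 B0 9E

U+3C1E = 0x3C1E = 15390 decimal. In range U+0800–U+FFFF → 3-byte form: 1110xxxx 10xxxxxx 10xxxxxx.
Binary (16 bits): 0011110000011110.
Split 4+6+6: 0011 | 110000 | 011110.
Byte 1: 11100011 = 0xE3.
Byte 2: 10110000 = 0xB0.
Byte 3: 10011110 = 0x9E.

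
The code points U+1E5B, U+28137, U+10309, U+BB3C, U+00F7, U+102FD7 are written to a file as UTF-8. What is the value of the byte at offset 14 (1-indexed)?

1-indexed offset 14 is 0-indexed offset 13.
U+1E5B → 3-byte form E1 B9 9B at offsets 0–2.
U+28137 → 4-byte form F0 A8 84 B7 at offsets 3–6.
U+10309 → 4-byte form F0 90 8C 89 at offsets 7–10.
U+BB3C → 3-byte form EB AC BC at offsets 11–13.
Offset 13 falls in char 4's range; it's byte 3 of EB AC BC = 0xBC.

0xBC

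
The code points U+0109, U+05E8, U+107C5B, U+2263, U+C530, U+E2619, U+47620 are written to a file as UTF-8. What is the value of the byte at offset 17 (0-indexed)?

0x99

U+0109 → 2-byte form C4 89 at offsets 0–1.
U+05E8 → 2-byte form D7 A8 at offsets 2–3.
U+107C5B → 4-byte form F4 87 B1 9B at offsets 4–7.
U+2263 → 3-byte form E2 89 A3 at offsets 8–10.
U+C530 → 3-byte form EC 94 B0 at offsets 11–13.
U+E2619 → 4-byte form F3 A2 98 99 at offsets 14–17.
Offset 17 falls in char 6's range; it's byte 4 of F3 A2 98 99 = 0x99.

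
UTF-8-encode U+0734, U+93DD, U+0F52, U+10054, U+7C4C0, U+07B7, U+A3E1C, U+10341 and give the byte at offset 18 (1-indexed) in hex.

1-indexed offset 18 is 0-indexed offset 17.
U+0734 → 2-byte form DC B4 at offsets 0–1.
U+93DD → 3-byte form E9 8F 9D at offsets 2–4.
U+0F52 → 3-byte form E0 BD 92 at offsets 5–7.
U+10054 → 4-byte form F0 90 81 94 at offsets 8–11.
U+7C4C0 → 4-byte form F1 BC 93 80 at offsets 12–15.
U+07B7 → 2-byte form DE B7 at offsets 16–17.
Offset 17 falls in char 6's range; it's byte 2 of DE B7 = 0xB7.

0xB7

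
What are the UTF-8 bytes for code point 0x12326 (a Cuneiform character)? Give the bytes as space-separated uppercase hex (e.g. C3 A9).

U+12326 = 0x12326 = 74534 decimal. In range U+10000–U+10FFFF → 4-byte form: 11110xxx 10xxxxxx 10xxxxxx 10xxxxxx.
Binary (21 bits): 000010010001100100110.
Split 3+6+6+6: 000 | 010010 | 001100 | 100110.
Byte 1: 11110000 = 0xF0.
Byte 2: 10010010 = 0x92.
Byte 3: 10001100 = 0x8C.
Byte 4: 10100110 = 0xA6.

F0 92 8C A6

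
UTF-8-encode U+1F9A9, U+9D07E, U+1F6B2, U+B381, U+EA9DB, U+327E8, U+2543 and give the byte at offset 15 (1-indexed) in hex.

0x81

1-indexed offset 15 is 0-indexed offset 14.
U+1F9A9 → 4-byte form F0 9F A6 A9 at offsets 0–3.
U+9D07E → 4-byte form F2 9D 81 BE at offsets 4–7.
U+1F6B2 → 4-byte form F0 9F 9A B2 at offsets 8–11.
U+B381 → 3-byte form EB 8E 81 at offsets 12–14.
Offset 14 falls in char 4's range; it's byte 3 of EB 8E 81 = 0x81.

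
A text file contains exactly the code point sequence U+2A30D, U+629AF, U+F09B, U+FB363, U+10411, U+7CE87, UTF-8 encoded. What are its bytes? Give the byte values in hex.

U+2A30D: 4-byte form → F0 AA 8C 8D.
U+629AF: 4-byte form → F1 A2 A6 AF.
U+F09B: 3-byte form → EF 82 9B.
U+FB363: 4-byte form → F3 BB 8D A3.
U+10411: 4-byte form → F0 90 90 91.
U+7CE87: 4-byte form → F1 BC BA 87.
Concatenated (23 bytes): F0 AA 8C 8D F1 A2 A6 AF EF 82 9B F3 BB 8D A3 F0 90 90 91 F1 BC BA 87.

F0 AA 8C 8D F1 A2 A6 AF EF 82 9B F3 BB 8D A3 F0 90 90 91 F1 BC BA 87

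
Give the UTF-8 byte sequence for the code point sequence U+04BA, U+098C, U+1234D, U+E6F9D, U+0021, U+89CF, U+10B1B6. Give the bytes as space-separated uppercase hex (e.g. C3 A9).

U+04BA: 2-byte form → D2 BA.
U+098C: 3-byte form → E0 A6 8C.
U+1234D: 4-byte form → F0 92 8D 8D.
U+E6F9D: 4-byte form → F3 A6 BE 9D.
U+0021: 1-byte form → 21.
U+89CF: 3-byte form → E8 A7 8F.
U+10B1B6: 4-byte form → F4 8B 86 B6.
Concatenated (21 bytes): D2 BA E0 A6 8C F0 92 8D 8D F3 A6 BE 9D 21 E8 A7 8F F4 8B 86 B6.

D2 BA E0 A6 8C F0 92 8D 8D F3 A6 BE 9D 21 E8 A7 8F F4 8B 86 B6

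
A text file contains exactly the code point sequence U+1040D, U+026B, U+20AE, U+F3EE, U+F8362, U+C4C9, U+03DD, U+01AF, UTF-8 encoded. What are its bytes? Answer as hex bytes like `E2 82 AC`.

U+1040D: 4-byte form → F0 90 90 8D.
U+026B: 2-byte form → C9 AB.
U+20AE: 3-byte form → E2 82 AE.
U+F3EE: 3-byte form → EF 8F AE.
U+F8362: 4-byte form → F3 B8 8D A2.
U+C4C9: 3-byte form → EC 93 89.
U+03DD: 2-byte form → CF 9D.
U+01AF: 2-byte form → C6 AF.
Concatenated (23 bytes): F0 90 90 8D C9 AB E2 82 AE EF 8F AE F3 B8 8D A2 EC 93 89 CF 9D C6 AF.

F0 90 90 8D C9 AB E2 82 AE EF 8F AE F3 B8 8D A2 EC 93 89 CF 9D C6 AF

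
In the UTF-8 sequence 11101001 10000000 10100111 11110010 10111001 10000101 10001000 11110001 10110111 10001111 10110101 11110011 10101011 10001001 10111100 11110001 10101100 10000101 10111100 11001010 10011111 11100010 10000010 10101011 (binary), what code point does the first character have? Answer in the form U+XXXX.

U+9027

Offset 0: leading byte 0xE9 = 11101001 → 3-byte char #1 = E9 80 A7.
Leading byte 0xE9 = 11101001 matches 1110xxxx → 3-byte sequence.
Byte 1: 0xE9 = 11101001, payload 1001 (4 bits).
Byte 2: 0x80 = 10000000 (10xxxxxx ✓), payload 000000.
Byte 3: 0xA7 = 10100111 (10xxxxxx ✓), payload 100111.
Concatenate: 1001000000100111 = 0x9027 (16 bits → U+9027).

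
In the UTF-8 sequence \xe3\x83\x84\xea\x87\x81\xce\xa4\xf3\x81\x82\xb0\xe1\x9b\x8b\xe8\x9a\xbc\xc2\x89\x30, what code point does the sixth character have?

U+86BC

Offset 0: leading byte 0xE3 = 11100011 → 3-byte char #1 = E3 83 84.
Offset 3: leading byte 0xEA = 11101010 → 3-byte char #2 = EA 87 81.
Offset 6: leading byte 0xCE = 11001110 → 2-byte char #3 = CE A4.
Offset 8: leading byte 0xF3 = 11110011 → 4-byte char #4 = F3 81 82 B0.
Offset 12: leading byte 0xE1 = 11100001 → 3-byte char #5 = E1 9B 8B.
Offset 15: leading byte 0xE8 = 11101000 → 3-byte char #6 = E8 9A BC.
Leading byte 0xE8 = 11101000 matches 1110xxxx → 3-byte sequence.
Byte 1: 0xE8 = 11101000, payload 1000 (4 bits).
Byte 2: 0x9A = 10011010 (10xxxxxx ✓), payload 011010.
Byte 3: 0xBC = 10111100 (10xxxxxx ✓), payload 111100.
Concatenate: 1000011010111100 = 0x86BC (16 bits → U+86BC).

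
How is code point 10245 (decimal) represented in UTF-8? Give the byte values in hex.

U+2805 = 0x2805 = 10245 decimal. In range U+0800–U+FFFF → 3-byte form: 1110xxxx 10xxxxxx 10xxxxxx.
Binary (16 bits): 0010100000000101.
Split 4+6+6: 0010 | 100000 | 000101.
Byte 1: 11100010 = 0xE2.
Byte 2: 10100000 = 0xA0.
Byte 3: 10000101 = 0x85.

E2 A0 85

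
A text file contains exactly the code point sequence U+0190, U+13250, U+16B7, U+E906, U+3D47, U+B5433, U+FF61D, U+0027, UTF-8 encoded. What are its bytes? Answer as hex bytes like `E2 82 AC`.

C6 90 F0 93 89 90 E1 9A B7 EE A4 86 E3 B5 87 F2 B5 90 B3 F3 BF 98 9D 27

U+0190: 2-byte form → C6 90.
U+13250: 4-byte form → F0 93 89 90.
U+16B7: 3-byte form → E1 9A B7.
U+E906: 3-byte form → EE A4 86.
U+3D47: 3-byte form → E3 B5 87.
U+B5433: 4-byte form → F2 B5 90 B3.
U+FF61D: 4-byte form → F3 BF 98 9D.
U+0027: 1-byte form → 27.
Concatenated (24 bytes): C6 90 F0 93 89 90 E1 9A B7 EE A4 86 E3 B5 87 F2 B5 90 B3 F3 BF 98 9D 27.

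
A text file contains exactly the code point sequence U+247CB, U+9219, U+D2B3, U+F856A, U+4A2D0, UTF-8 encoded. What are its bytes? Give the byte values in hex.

F0 A4 9F 8B E9 88 99 ED 8A B3 F3 B8 95 AA F1 8A 8B 90

U+247CB: 4-byte form → F0 A4 9F 8B.
U+9219: 3-byte form → E9 88 99.
U+D2B3: 3-byte form → ED 8A B3.
U+F856A: 4-byte form → F3 B8 95 AA.
U+4A2D0: 4-byte form → F1 8A 8B 90.
Concatenated (18 bytes): F0 A4 9F 8B E9 88 99 ED 8A B3 F3 B8 95 AA F1 8A 8B 90.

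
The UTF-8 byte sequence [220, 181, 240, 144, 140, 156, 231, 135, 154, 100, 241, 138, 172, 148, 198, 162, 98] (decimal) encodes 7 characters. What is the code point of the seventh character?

U+0062

Offset 0: leading byte 0xDC = 11011100 → 2-byte char #1 = DC B5.
Offset 2: leading byte 0xF0 = 11110000 → 4-byte char #2 = F0 90 8C 9C.
Offset 6: leading byte 0xE7 = 11100111 → 3-byte char #3 = E7 87 9A.
Offset 9: leading byte 0x64 = 01100100 → 1-byte char #4 = 64.
Offset 10: leading byte 0xF1 = 11110001 → 4-byte char #5 = F1 8A AC 94.
Offset 14: leading byte 0xC6 = 11000110 → 2-byte char #6 = C6 A2.
Offset 16: leading byte 0x62 = 01100010 → 1-byte char #7 = 62.
Leading byte 0x62 = 01100010 matches 0xxxxxxx → 1-byte sequence.
Byte 1: 0x62 = 01100010, payload 1100010 (7 bits).
Concatenate: 1100010 = 0x62 (7 bits → U+0062).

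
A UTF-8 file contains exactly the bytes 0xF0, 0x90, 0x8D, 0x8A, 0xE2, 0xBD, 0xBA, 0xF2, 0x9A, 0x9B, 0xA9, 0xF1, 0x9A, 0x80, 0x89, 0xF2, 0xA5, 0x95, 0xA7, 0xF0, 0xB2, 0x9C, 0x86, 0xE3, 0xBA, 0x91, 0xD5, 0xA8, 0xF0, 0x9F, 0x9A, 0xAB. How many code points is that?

9

Byte at offset 0: 0xF0 = 11110000 → 4-byte char (#1). Advance 4.
Byte at offset 4: 0xE2 = 11100010 → 3-byte char (#2). Advance 3.
Byte at offset 7: 0xF2 = 11110010 → 4-byte char (#3). Advance 4.
Byte at offset 11: 0xF1 = 11110001 → 4-byte char (#4). Advance 4.
Byte at offset 15: 0xF2 = 11110010 → 4-byte char (#5). Advance 4.
Byte at offset 19: 0xF0 = 11110000 → 4-byte char (#6). Advance 4.
Byte at offset 23: 0xE3 = 11100011 → 3-byte char (#7). Advance 3.
Byte at offset 26: 0xD5 = 11010101 → 2-byte char (#8). Advance 2.
Byte at offset 28: 0xF0 = 11110000 → 4-byte char (#9). Advance 4.
Reached end at offset 32 after 9 code points.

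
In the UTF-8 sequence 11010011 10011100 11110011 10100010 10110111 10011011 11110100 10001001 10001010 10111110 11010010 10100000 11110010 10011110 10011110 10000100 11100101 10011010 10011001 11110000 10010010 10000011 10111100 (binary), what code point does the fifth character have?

U+9E784

Offset 0: leading byte 0xD3 = 11010011 → 2-byte char #1 = D3 9C.
Offset 2: leading byte 0xF3 = 11110011 → 4-byte char #2 = F3 A2 B7 9B.
Offset 6: leading byte 0xF4 = 11110100 → 4-byte char #3 = F4 89 8A BE.
Offset 10: leading byte 0xD2 = 11010010 → 2-byte char #4 = D2 A0.
Offset 12: leading byte 0xF2 = 11110010 → 4-byte char #5 = F2 9E 9E 84.
Leading byte 0xF2 = 11110010 matches 11110xxx → 4-byte sequence.
Byte 1: 0xF2 = 11110010, payload 010 (3 bits).
Byte 2: 0x9E = 10011110 (10xxxxxx ✓), payload 011110.
Byte 3: 0x9E = 10011110 (10xxxxxx ✓), payload 011110.
Byte 4: 0x84 = 10000100 (10xxxxxx ✓), payload 000100.
Concatenate: 010011110011110000100 = 0x9E784 (21 bits → U+9E784).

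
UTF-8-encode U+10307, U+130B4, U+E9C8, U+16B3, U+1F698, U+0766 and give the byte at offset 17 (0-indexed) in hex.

U+10307 → 4-byte form F0 90 8C 87 at offsets 0–3.
U+130B4 → 4-byte form F0 93 82 B4 at offsets 4–7.
U+E9C8 → 3-byte form EE A7 88 at offsets 8–10.
U+16B3 → 3-byte form E1 9A B3 at offsets 11–13.
U+1F698 → 4-byte form F0 9F 9A 98 at offsets 14–17.
Offset 17 falls in char 5's range; it's byte 4 of F0 9F 9A 98 = 0x98.

0x98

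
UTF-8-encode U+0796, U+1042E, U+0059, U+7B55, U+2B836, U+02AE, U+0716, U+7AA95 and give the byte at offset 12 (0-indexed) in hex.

0xA0

U+0796 → 2-byte form DE 96 at offsets 0–1.
U+1042E → 4-byte form F0 90 90 AE at offsets 2–5.
U+0059 → 1-byte form 59 at offsets 6–6.
U+7B55 → 3-byte form E7 AD 95 at offsets 7–9.
U+2B836 → 4-byte form F0 AB A0 B6 at offsets 10–13.
Offset 12 falls in char 5's range; it's byte 3 of F0 AB A0 B6 = 0xA0.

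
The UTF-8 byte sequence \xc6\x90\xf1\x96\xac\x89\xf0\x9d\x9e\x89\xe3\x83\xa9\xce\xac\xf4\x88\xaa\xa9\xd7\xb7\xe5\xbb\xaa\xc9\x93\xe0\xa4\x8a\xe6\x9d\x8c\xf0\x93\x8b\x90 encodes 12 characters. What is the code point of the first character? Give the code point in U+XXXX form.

U+0190

Offset 0: leading byte 0xC6 = 11000110 → 2-byte char #1 = C6 90.
Leading byte 0xC6 = 11000110 matches 110xxxxx → 2-byte sequence.
Byte 1: 0xC6 = 11000110, payload 00110 (5 bits).
Byte 2: 0x90 = 10010000 (10xxxxxx ✓), payload 010000.
Concatenate: 00110010000 = 0x190 (11 bits → U+0190).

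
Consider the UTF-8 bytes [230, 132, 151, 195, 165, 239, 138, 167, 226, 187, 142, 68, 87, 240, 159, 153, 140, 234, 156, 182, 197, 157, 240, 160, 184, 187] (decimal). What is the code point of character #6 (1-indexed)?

Offset 0: leading byte 0xE6 = 11100110 → 3-byte char #1 = E6 84 97.
Offset 3: leading byte 0xC3 = 11000011 → 2-byte char #2 = C3 A5.
Offset 5: leading byte 0xEF = 11101111 → 3-byte char #3 = EF 8A A7.
Offset 8: leading byte 0xE2 = 11100010 → 3-byte char #4 = E2 BB 8E.
Offset 11: leading byte 0x44 = 01000100 → 1-byte char #5 = 44.
Offset 12: leading byte 0x57 = 01010111 → 1-byte char #6 = 57.
Leading byte 0x57 = 01010111 matches 0xxxxxxx → 1-byte sequence.
Byte 1: 0x57 = 01010111, payload 1010111 (7 bits).
Concatenate: 1010111 = 0x57 (7 bits → U+0057).

U+0057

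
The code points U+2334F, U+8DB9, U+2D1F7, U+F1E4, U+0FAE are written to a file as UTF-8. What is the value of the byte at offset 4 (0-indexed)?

U+2334F → 4-byte form F0 A3 8D 8F at offsets 0–3.
U+8DB9 → 3-byte form E8 B6 B9 at offsets 4–6.
Offset 4 falls in char 2's range; it's byte 1 of E8 B6 B9 = 0xE8.

0xE8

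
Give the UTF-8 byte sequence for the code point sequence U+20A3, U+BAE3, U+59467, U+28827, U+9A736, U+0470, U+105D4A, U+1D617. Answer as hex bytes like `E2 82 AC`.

E2 82 A3 EB AB A3 F1 99 91 A7 F0 A8 A0 A7 F2 9A 9C B6 D1 B0 F4 85 B5 8A F0 9D 98 97

U+20A3: 3-byte form → E2 82 A3.
U+BAE3: 3-byte form → EB AB A3.
U+59467: 4-byte form → F1 99 91 A7.
U+28827: 4-byte form → F0 A8 A0 A7.
U+9A736: 4-byte form → F2 9A 9C B6.
U+0470: 2-byte form → D1 B0.
U+105D4A: 4-byte form → F4 85 B5 8A.
U+1D617: 4-byte form → F0 9D 98 97.
Concatenated (28 bytes): E2 82 A3 EB AB A3 F1 99 91 A7 F0 A8 A0 A7 F2 9A 9C B6 D1 B0 F4 85 B5 8A F0 9D 98 97.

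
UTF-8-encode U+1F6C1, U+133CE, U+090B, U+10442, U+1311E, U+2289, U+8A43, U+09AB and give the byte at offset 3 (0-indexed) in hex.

U+1F6C1 → 4-byte form F0 9F 9B 81 at offsets 0–3.
Offset 3 falls in char 1's range; it's byte 4 of F0 9F 9B 81 = 0x81.

0x81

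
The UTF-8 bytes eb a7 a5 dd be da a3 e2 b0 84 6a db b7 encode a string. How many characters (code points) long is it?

6

Byte at offset 0: 0xEB = 11101011 → 3-byte char (#1). Advance 3.
Byte at offset 3: 0xDD = 11011101 → 2-byte char (#2). Advance 2.
Byte at offset 5: 0xDA = 11011010 → 2-byte char (#3). Advance 2.
Byte at offset 7: 0xE2 = 11100010 → 3-byte char (#4). Advance 3.
Byte at offset 10: 0x6A = 01101010 → 1-byte char (#5). Advance 1.
Byte at offset 11: 0xDB = 11011011 → 2-byte char (#6). Advance 2.
Reached end at offset 13 after 6 code points.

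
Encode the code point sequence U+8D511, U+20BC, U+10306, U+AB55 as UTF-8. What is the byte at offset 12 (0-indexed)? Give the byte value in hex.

U+8D511 → 4-byte form F2 8D 94 91 at offsets 0–3.
U+20BC → 3-byte form E2 82 BC at offsets 4–6.
U+10306 → 4-byte form F0 90 8C 86 at offsets 7–10.
U+AB55 → 3-byte form EA AD 95 at offsets 11–13.
Offset 12 falls in char 4's range; it's byte 2 of EA AD 95 = 0xAD.

0xAD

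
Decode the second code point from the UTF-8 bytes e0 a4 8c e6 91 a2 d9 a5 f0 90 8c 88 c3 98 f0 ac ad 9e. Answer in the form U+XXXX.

U+6462

Offset 0: leading byte 0xE0 = 11100000 → 3-byte char #1 = E0 A4 8C.
Offset 3: leading byte 0xE6 = 11100110 → 3-byte char #2 = E6 91 A2.
Leading byte 0xE6 = 11100110 matches 1110xxxx → 3-byte sequence.
Byte 1: 0xE6 = 11100110, payload 0110 (4 bits).
Byte 2: 0x91 = 10010001 (10xxxxxx ✓), payload 010001.
Byte 3: 0xA2 = 10100010 (10xxxxxx ✓), payload 100010.
Concatenate: 0110010001100010 = 0x6462 (16 bits → U+6462).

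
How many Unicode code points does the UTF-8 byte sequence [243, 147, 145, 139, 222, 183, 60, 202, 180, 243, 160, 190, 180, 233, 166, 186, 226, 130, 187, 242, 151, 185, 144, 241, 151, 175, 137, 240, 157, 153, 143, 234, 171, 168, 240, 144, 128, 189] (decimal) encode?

Byte at offset 0: 0xF3 = 11110011 → 4-byte char (#1). Advance 4.
Byte at offset 4: 0xDE = 11011110 → 2-byte char (#2). Advance 2.
Byte at offset 6: 0x3C = 00111100 → 1-byte char (#3). Advance 1.
Byte at offset 7: 0xCA = 11001010 → 2-byte char (#4). Advance 2.
Byte at offset 9: 0xF3 = 11110011 → 4-byte char (#5). Advance 4.
Byte at offset 13: 0xE9 = 11101001 → 3-byte char (#6). Advance 3.
Byte at offset 16: 0xE2 = 11100010 → 3-byte char (#7). Advance 3.
Byte at offset 19: 0xF2 = 11110010 → 4-byte char (#8). Advance 4.
Byte at offset 23: 0xF1 = 11110001 → 4-byte char (#9). Advance 4.
Byte at offset 27: 0xF0 = 11110000 → 4-byte char (#10). Advance 4.
Byte at offset 31: 0xEA = 11101010 → 3-byte char (#11). Advance 3.
Byte at offset 34: 0xF0 = 11110000 → 4-byte char (#12). Advance 4.
Reached end at offset 38 after 12 code points.

12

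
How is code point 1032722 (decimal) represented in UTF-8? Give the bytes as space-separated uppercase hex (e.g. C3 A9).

U+FC212 = 0xFC212 = 1032722 decimal. In range U+10000–U+10FFFF → 4-byte form: 11110xxx 10xxxxxx 10xxxxxx 10xxxxxx.
Binary (21 bits): 011111100001000010010.
Split 3+6+6+6: 011 | 111100 | 001000 | 010010.
Byte 1: 11110011 = 0xF3.
Byte 2: 10111100 = 0xBC.
Byte 3: 10001000 = 0x88.
Byte 4: 10010010 = 0x92.

F3 BC 88 92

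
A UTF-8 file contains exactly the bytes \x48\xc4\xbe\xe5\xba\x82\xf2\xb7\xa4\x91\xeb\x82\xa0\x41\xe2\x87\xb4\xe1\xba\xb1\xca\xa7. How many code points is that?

Byte at offset 0: 0x48 = 01001000 → 1-byte char (#1). Advance 1.
Byte at offset 1: 0xC4 = 11000100 → 2-byte char (#2). Advance 2.
Byte at offset 3: 0xE5 = 11100101 → 3-byte char (#3). Advance 3.
Byte at offset 6: 0xF2 = 11110010 → 4-byte char (#4). Advance 4.
Byte at offset 10: 0xEB = 11101011 → 3-byte char (#5). Advance 3.
Byte at offset 13: 0x41 = 01000001 → 1-byte char (#6). Advance 1.
Byte at offset 14: 0xE2 = 11100010 → 3-byte char (#7). Advance 3.
Byte at offset 17: 0xE1 = 11100001 → 3-byte char (#8). Advance 3.
Byte at offset 20: 0xCA = 11001010 → 2-byte char (#9). Advance 2.
Reached end at offset 22 after 9 code points.

9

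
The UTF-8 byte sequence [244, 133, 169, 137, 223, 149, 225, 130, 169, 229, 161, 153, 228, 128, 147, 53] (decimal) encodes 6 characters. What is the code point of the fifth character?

Offset 0: leading byte 0xF4 = 11110100 → 4-byte char #1 = F4 85 A9 89.
Offset 4: leading byte 0xDF = 11011111 → 2-byte char #2 = DF 95.
Offset 6: leading byte 0xE1 = 11100001 → 3-byte char #3 = E1 82 A9.
Offset 9: leading byte 0xE5 = 11100101 → 3-byte char #4 = E5 A1 99.
Offset 12: leading byte 0xE4 = 11100100 → 3-byte char #5 = E4 80 93.
Leading byte 0xE4 = 11100100 matches 1110xxxx → 3-byte sequence.
Byte 1: 0xE4 = 11100100, payload 0100 (4 bits).
Byte 2: 0x80 = 10000000 (10xxxxxx ✓), payload 000000.
Byte 3: 0x93 = 10010011 (10xxxxxx ✓), payload 010011.
Concatenate: 0100000000010011 = 0x4013 (16 bits → U+4013).

U+4013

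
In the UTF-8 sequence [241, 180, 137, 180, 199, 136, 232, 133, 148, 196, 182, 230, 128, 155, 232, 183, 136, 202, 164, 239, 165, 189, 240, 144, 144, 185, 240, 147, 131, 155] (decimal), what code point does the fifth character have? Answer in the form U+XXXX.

U+601B

Offset 0: leading byte 0xF1 = 11110001 → 4-byte char #1 = F1 B4 89 B4.
Offset 4: leading byte 0xC7 = 11000111 → 2-byte char #2 = C7 88.
Offset 6: leading byte 0xE8 = 11101000 → 3-byte char #3 = E8 85 94.
Offset 9: leading byte 0xC4 = 11000100 → 2-byte char #4 = C4 B6.
Offset 11: leading byte 0xE6 = 11100110 → 3-byte char #5 = E6 80 9B.
Leading byte 0xE6 = 11100110 matches 1110xxxx → 3-byte sequence.
Byte 1: 0xE6 = 11100110, payload 0110 (4 bits).
Byte 2: 0x80 = 10000000 (10xxxxxx ✓), payload 000000.
Byte 3: 0x9B = 10011011 (10xxxxxx ✓), payload 011011.
Concatenate: 0110000000011011 = 0x601B (16 bits → U+601B).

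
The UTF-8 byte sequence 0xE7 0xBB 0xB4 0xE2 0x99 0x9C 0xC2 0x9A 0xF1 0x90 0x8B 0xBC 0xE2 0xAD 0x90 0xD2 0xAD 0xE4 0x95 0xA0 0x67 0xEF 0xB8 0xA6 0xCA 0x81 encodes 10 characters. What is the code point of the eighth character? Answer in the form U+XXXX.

U+0067

Offset 0: leading byte 0xE7 = 11100111 → 3-byte char #1 = E7 BB B4.
Offset 3: leading byte 0xE2 = 11100010 → 3-byte char #2 = E2 99 9C.
Offset 6: leading byte 0xC2 = 11000010 → 2-byte char #3 = C2 9A.
Offset 8: leading byte 0xF1 = 11110001 → 4-byte char #4 = F1 90 8B BC.
Offset 12: leading byte 0xE2 = 11100010 → 3-byte char #5 = E2 AD 90.
Offset 15: leading byte 0xD2 = 11010010 → 2-byte char #6 = D2 AD.
Offset 17: leading byte 0xE4 = 11100100 → 3-byte char #7 = E4 95 A0.
Offset 20: leading byte 0x67 = 01100111 → 1-byte char #8 = 67.
Leading byte 0x67 = 01100111 matches 0xxxxxxx → 1-byte sequence.
Byte 1: 0x67 = 01100111, payload 1100111 (7 bits).
Concatenate: 1100111 = 0x67 (7 bits → U+0067).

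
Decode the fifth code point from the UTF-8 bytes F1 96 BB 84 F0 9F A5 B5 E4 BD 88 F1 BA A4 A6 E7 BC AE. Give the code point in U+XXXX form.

U+7F2E

Offset 0: leading byte 0xF1 = 11110001 → 4-byte char #1 = F1 96 BB 84.
Offset 4: leading byte 0xF0 = 11110000 → 4-byte char #2 = F0 9F A5 B5.
Offset 8: leading byte 0xE4 = 11100100 → 3-byte char #3 = E4 BD 88.
Offset 11: leading byte 0xF1 = 11110001 → 4-byte char #4 = F1 BA A4 A6.
Offset 15: leading byte 0xE7 = 11100111 → 3-byte char #5 = E7 BC AE.
Leading byte 0xE7 = 11100111 matches 1110xxxx → 3-byte sequence.
Byte 1: 0xE7 = 11100111, payload 0111 (4 bits).
Byte 2: 0xBC = 10111100 (10xxxxxx ✓), payload 111100.
Byte 3: 0xAE = 10101110 (10xxxxxx ✓), payload 101110.
Concatenate: 0111111100101110 = 0x7F2E (16 bits → U+7F2E).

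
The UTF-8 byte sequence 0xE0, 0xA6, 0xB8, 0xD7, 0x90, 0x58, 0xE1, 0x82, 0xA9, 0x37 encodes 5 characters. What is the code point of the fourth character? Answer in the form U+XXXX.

U+10A9

Offset 0: leading byte 0xE0 = 11100000 → 3-byte char #1 = E0 A6 B8.
Offset 3: leading byte 0xD7 = 11010111 → 2-byte char #2 = D7 90.
Offset 5: leading byte 0x58 = 01011000 → 1-byte char #3 = 58.
Offset 6: leading byte 0xE1 = 11100001 → 3-byte char #4 = E1 82 A9.
Leading byte 0xE1 = 11100001 matches 1110xxxx → 3-byte sequence.
Byte 1: 0xE1 = 11100001, payload 0001 (4 bits).
Byte 2: 0x82 = 10000010 (10xxxxxx ✓), payload 000010.
Byte 3: 0xA9 = 10101001 (10xxxxxx ✓), payload 101001.
Concatenate: 0001000010101001 = 0x10A9 (16 bits → U+10A9).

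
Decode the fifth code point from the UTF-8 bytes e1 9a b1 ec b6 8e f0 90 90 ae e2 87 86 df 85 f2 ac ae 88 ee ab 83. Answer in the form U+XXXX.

U+07C5

Offset 0: leading byte 0xE1 = 11100001 → 3-byte char #1 = E1 9A B1.
Offset 3: leading byte 0xEC = 11101100 → 3-byte char #2 = EC B6 8E.
Offset 6: leading byte 0xF0 = 11110000 → 4-byte char #3 = F0 90 90 AE.
Offset 10: leading byte 0xE2 = 11100010 → 3-byte char #4 = E2 87 86.
Offset 13: leading byte 0xDF = 11011111 → 2-byte char #5 = DF 85.
Leading byte 0xDF = 11011111 matches 110xxxxx → 2-byte sequence.
Byte 1: 0xDF = 11011111, payload 11111 (5 bits).
Byte 2: 0x85 = 10000101 (10xxxxxx ✓), payload 000101.
Concatenate: 11111000101 = 0x7C5 (11 bits → U+07C5).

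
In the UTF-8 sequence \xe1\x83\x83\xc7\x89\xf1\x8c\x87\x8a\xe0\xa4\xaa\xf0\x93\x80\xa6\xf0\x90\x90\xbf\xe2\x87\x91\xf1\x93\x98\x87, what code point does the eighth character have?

U+53607

Offset 0: leading byte 0xE1 = 11100001 → 3-byte char #1 = E1 83 83.
Offset 3: leading byte 0xC7 = 11000111 → 2-byte char #2 = C7 89.
Offset 5: leading byte 0xF1 = 11110001 → 4-byte char #3 = F1 8C 87 8A.
Offset 9: leading byte 0xE0 = 11100000 → 3-byte char #4 = E0 A4 AA.
Offset 12: leading byte 0xF0 = 11110000 → 4-byte char #5 = F0 93 80 A6.
Offset 16: leading byte 0xF0 = 11110000 → 4-byte char #6 = F0 90 90 BF.
Offset 20: leading byte 0xE2 = 11100010 → 3-byte char #7 = E2 87 91.
Offset 23: leading byte 0xF1 = 11110001 → 4-byte char #8 = F1 93 98 87.
Leading byte 0xF1 = 11110001 matches 11110xxx → 4-byte sequence.
Byte 1: 0xF1 = 11110001, payload 001 (3 bits).
Byte 2: 0x93 = 10010011 (10xxxxxx ✓), payload 010011.
Byte 3: 0x98 = 10011000 (10xxxxxx ✓), payload 011000.
Byte 4: 0x87 = 10000111 (10xxxxxx ✓), payload 000111.
Concatenate: 001010011011000000111 = 0x53607 (21 bits → U+53607).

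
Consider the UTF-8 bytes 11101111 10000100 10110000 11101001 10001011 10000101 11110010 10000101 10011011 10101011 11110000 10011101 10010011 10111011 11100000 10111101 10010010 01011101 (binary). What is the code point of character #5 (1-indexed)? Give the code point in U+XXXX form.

U+0F52

Offset 0: leading byte 0xEF = 11101111 → 3-byte char #1 = EF 84 B0.
Offset 3: leading byte 0xE9 = 11101001 → 3-byte char #2 = E9 8B 85.
Offset 6: leading byte 0xF2 = 11110010 → 4-byte char #3 = F2 85 9B AB.
Offset 10: leading byte 0xF0 = 11110000 → 4-byte char #4 = F0 9D 93 BB.
Offset 14: leading byte 0xE0 = 11100000 → 3-byte char #5 = E0 BD 92.
Leading byte 0xE0 = 11100000 matches 1110xxxx → 3-byte sequence.
Byte 1: 0xE0 = 11100000, payload 0000 (4 bits).
Byte 2: 0xBD = 10111101 (10xxxxxx ✓), payload 111101.
Byte 3: 0x92 = 10010010 (10xxxxxx ✓), payload 010010.
Concatenate: 0000111101010010 = 0xF52 (16 bits → U+0F52).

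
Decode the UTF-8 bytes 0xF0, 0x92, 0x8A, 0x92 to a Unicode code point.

U+12292

Leading byte 0xF0 = 11110000 matches 11110xxx → 4-byte sequence.
Byte 1: 0xF0 = 11110000, payload 000 (3 bits).
Byte 2: 0x92 = 10010010 (10xxxxxx ✓), payload 010010.
Byte 3: 0x8A = 10001010 (10xxxxxx ✓), payload 001010.
Byte 4: 0x92 = 10010010 (10xxxxxx ✓), payload 010010.
Concatenate: 000010010001010010010 = 0x12292 (21 bits → U+12292).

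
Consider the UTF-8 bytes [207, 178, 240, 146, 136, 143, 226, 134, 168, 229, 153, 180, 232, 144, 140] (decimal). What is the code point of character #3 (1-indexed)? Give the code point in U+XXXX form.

U+21A8

Offset 0: leading byte 0xCF = 11001111 → 2-byte char #1 = CF B2.
Offset 2: leading byte 0xF0 = 11110000 → 4-byte char #2 = F0 92 88 8F.
Offset 6: leading byte 0xE2 = 11100010 → 3-byte char #3 = E2 86 A8.
Leading byte 0xE2 = 11100010 matches 1110xxxx → 3-byte sequence.
Byte 1: 0xE2 = 11100010, payload 0010 (4 bits).
Byte 2: 0x86 = 10000110 (10xxxxxx ✓), payload 000110.
Byte 3: 0xA8 = 10101000 (10xxxxxx ✓), payload 101000.
Concatenate: 0010000110101000 = 0x21A8 (16 bits → U+21A8).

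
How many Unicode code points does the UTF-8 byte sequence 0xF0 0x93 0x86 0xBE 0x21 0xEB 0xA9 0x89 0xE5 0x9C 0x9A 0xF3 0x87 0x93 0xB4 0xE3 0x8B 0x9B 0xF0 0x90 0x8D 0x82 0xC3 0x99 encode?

Byte at offset 0: 0xF0 = 11110000 → 4-byte char (#1). Advance 4.
Byte at offset 4: 0x21 = 00100001 → 1-byte char (#2). Advance 1.
Byte at offset 5: 0xEB = 11101011 → 3-byte char (#3). Advance 3.
Byte at offset 8: 0xE5 = 11100101 → 3-byte char (#4). Advance 3.
Byte at offset 11: 0xF3 = 11110011 → 4-byte char (#5). Advance 4.
Byte at offset 15: 0xE3 = 11100011 → 3-byte char (#6). Advance 3.
Byte at offset 18: 0xF0 = 11110000 → 4-byte char (#7). Advance 4.
Byte at offset 22: 0xC3 = 11000011 → 2-byte char (#8). Advance 2.
Reached end at offset 24 after 8 code points.

8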